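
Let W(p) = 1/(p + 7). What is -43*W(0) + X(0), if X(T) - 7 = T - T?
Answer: 6/7 ≈ 0.85714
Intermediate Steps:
X(T) = 7 (X(T) = 7 + (T - T) = 7 + 0 = 7)
W(p) = 1/(7 + p)
-43*W(0) + X(0) = -43/(7 + 0) + 7 = -43/7 + 7 = 6/7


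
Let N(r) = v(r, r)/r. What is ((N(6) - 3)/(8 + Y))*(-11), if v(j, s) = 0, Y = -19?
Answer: -3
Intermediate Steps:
N(r) = 0 (N(r) = 0/r = 0)
((N(6) - 3)/(8 + Y))*(-11) = ((0 - 3)/(8 - 19))*(-11) = -3/(-11)*(-11) = -3*(-1/11)*(-11) = (3/11)*(-11) = -3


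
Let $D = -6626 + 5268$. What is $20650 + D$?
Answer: $19292$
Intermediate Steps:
$D = -1358$
$20650 + D = 20650 - 1358 = 19292$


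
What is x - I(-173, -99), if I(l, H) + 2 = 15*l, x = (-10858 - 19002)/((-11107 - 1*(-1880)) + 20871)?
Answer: 7552402/2911 ≈ 2594.4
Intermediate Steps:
x = -7465/2911 (x = -29860/((-11107 + 1880) + 20871) = -29860/(-9227 + 20871) = -29860/11644 = -29860*1/11644 = -7465/2911 ≈ -2.5644)
I(l, H) = -2 + 15*l
x - I(-173, -99) = -7465/2911 - (-2 + 15*(-173)) = -7465/2911 - (-2 - 2595) = -7465/2911 - 1*(-2597) = -7465/2911 + 2597 = 7552402/2911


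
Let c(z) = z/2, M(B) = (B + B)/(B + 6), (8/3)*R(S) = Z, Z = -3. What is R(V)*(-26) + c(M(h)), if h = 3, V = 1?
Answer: 355/12 ≈ 29.583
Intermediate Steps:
R(S) = -9/8 (R(S) = (3/8)*(-3) = -9/8)
M(B) = 2*B/(6 + B) (M(B) = (2*B)/(6 + B) = 2*B/(6 + B))
c(z) = z/2 (c(z) = z*(½) = z/2)
R(V)*(-26) + c(M(h)) = -9/8*(-26) + (2*3/(6 + 3))/2 = 117/4 + (2*3/9)/2 = 117/4 + (2*3*(⅑))/2 = 117/4 + (½)*(⅔) = 117/4 + ⅓ = 355/12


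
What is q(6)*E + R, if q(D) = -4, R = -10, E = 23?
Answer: -102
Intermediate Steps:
q(6)*E + R = -4*23 - 10 = -92 - 10 = -102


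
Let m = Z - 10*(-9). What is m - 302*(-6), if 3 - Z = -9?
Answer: 1914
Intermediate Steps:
Z = 12 (Z = 3 - 1*(-9) = 3 + 9 = 12)
m = 102 (m = 12 - 10*(-9) = 12 + 90 = 102)
m - 302*(-6) = 102 - 302*(-6) = 102 + 1812 = 1914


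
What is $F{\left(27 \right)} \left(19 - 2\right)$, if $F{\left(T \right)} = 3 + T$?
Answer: $510$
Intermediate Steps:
$F{\left(27 \right)} \left(19 - 2\right) = \left(3 + 27\right) \left(19 - 2\right) = 30 \cdot 17 = 510$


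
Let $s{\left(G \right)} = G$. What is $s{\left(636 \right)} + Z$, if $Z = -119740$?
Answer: $-119104$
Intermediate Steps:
$s{\left(636 \right)} + Z = 636 - 119740 = -119104$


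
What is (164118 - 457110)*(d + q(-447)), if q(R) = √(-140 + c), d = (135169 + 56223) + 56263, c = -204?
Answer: -72560933760 - 585984*I*√86 ≈ -7.2561e+10 - 5.4342e+6*I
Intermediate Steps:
d = 247655 (d = 191392 + 56263 = 247655)
q(R) = 2*I*√86 (q(R) = √(-140 - 204) = √(-344) = 2*I*√86)
(164118 - 457110)*(d + q(-447)) = (164118 - 457110)*(247655 + 2*I*√86) = -292992*(247655 + 2*I*√86) = -72560933760 - 585984*I*√86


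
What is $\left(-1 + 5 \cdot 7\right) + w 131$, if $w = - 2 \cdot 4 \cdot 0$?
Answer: $34$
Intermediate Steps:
$w = 0$ ($w = \left(-2\right) 0 = 0$)
$\left(-1 + 5 \cdot 7\right) + w 131 = \left(-1 + 5 \cdot 7\right) + 0 \cdot 131 = \left(-1 + 35\right) + 0 = 34 + 0 = 34$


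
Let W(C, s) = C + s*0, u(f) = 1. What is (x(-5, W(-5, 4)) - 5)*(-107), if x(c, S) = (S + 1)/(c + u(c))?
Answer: 428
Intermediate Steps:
W(C, s) = C (W(C, s) = C + 0 = C)
x(c, S) = (1 + S)/(1 + c) (x(c, S) = (S + 1)/(c + 1) = (1 + S)/(1 + c))
(x(-5, W(-5, 4)) - 5)*(-107) = ((1 - 5)/(1 - 5) - 5)*(-107) = (-4/(-4) - 5)*(-107) = (-1/4*(-4) - 5)*(-107) = (1 - 5)*(-107) = -4*(-107) = 428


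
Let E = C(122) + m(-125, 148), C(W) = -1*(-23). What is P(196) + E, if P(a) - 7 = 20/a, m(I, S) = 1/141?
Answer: 208024/6909 ≈ 30.109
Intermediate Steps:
m(I, S) = 1/141
C(W) = 23
E = 3244/141 (E = 23 + 1/141 = 3244/141 ≈ 23.007)
P(a) = 7 + 20/a
P(196) + E = (7 + 20/196) + 3244/141 = (7 + 20*(1/196)) + 3244/141 = (7 + 5/49) + 3244/141 = 348/49 + 3244/141 = 208024/6909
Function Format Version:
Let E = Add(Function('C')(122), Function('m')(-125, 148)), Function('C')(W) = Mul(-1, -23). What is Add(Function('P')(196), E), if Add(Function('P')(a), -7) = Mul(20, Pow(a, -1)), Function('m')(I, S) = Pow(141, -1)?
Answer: Rational(208024, 6909) ≈ 30.109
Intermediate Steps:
Function('m')(I, S) = Rational(1, 141)
Function('C')(W) = 23
E = Rational(3244, 141) (E = Add(23, Rational(1, 141)) = Rational(3244, 141) ≈ 23.007)
Function('P')(a) = Add(7, Mul(20, Pow(a, -1)))
Add(Function('P')(196), E) = Add(Add(7, Mul(20, Pow(196, -1))), Rational(3244, 141)) = Add(Add(7, Mul(20, Rational(1, 196))), Rational(3244, 141)) = Add(Add(7, Rational(5, 49)), Rational(3244, 141)) = Add(Rational(348, 49), Rational(3244, 141)) = Rational(208024, 6909)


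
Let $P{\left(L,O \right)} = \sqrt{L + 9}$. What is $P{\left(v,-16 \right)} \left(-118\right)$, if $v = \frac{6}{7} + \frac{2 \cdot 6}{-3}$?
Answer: $- \frac{118 \sqrt{287}}{7} \approx -285.58$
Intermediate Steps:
$v = - \frac{22}{7}$ ($v = 6 \cdot \frac{1}{7} + 12 \left(- \frac{1}{3}\right) = \frac{6}{7} - 4 = - \frac{22}{7} \approx -3.1429$)
$P{\left(L,O \right)} = \sqrt{9 + L}$
$P{\left(v,-16 \right)} \left(-118\right) = \sqrt{9 - \frac{22}{7}} \left(-118\right) = \sqrt{\frac{41}{7}} \left(-118\right) = \frac{\sqrt{287}}{7} \left(-118\right) = - \frac{118 \sqrt{287}}{7}$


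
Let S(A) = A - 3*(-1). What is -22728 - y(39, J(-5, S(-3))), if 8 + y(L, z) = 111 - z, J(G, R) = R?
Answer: -22831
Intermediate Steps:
S(A) = 3 + A (S(A) = A + 3 = 3 + A)
y(L, z) = 103 - z (y(L, z) = -8 + (111 - z) = 103 - z)
-22728 - y(39, J(-5, S(-3))) = -22728 - (103 - (3 - 3)) = -22728 - (103 - 1*0) = -22728 - (103 + 0) = -22728 - 1*103 = -22728 - 103 = -22831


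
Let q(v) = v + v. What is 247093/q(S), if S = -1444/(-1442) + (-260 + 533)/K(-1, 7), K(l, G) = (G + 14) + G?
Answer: 356308106/31007 ≈ 11491.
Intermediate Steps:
K(l, G) = 14 + 2*G (K(l, G) = (14 + G) + G = 14 + 2*G)
S = 31007/2884 (S = -1444/(-1442) + (-260 + 533)/(14 + 2*7) = -1444*(-1/1442) + 273/(14 + 14) = 722/721 + 273/28 = 722/721 + 273*(1/28) = 722/721 + 39/4 = 31007/2884 ≈ 10.751)
q(v) = 2*v
247093/q(S) = 247093/((2*(31007/2884))) = 247093/(31007/1442) = 247093*(1442/31007) = 356308106/31007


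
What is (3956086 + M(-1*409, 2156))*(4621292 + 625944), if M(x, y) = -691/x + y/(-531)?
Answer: 4508311235398833596/217179 ≈ 2.0759e+13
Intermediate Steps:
M(x, y) = -691/x - y/531 (M(x, y) = -691/x + y*(-1/531) = -691/x - y/531)
(3956086 + M(-1*409, 2156))*(4621292 + 625944) = (3956086 + (-691/((-1*409)) - 1/531*2156))*(4621292 + 625944) = (3956086 + (-691/(-409) - 2156/531))*5247236 = (3956086 + (-691*(-1/409) - 2156/531))*5247236 = (3956086 + (691/409 - 2156/531))*5247236 = (3956086 - 514883/217179)*5247236 = (859178286511/217179)*5247236 = 4508311235398833596/217179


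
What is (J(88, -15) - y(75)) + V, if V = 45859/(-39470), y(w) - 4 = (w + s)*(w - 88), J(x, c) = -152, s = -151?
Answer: -45199539/39470 ≈ -1145.2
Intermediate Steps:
y(w) = 4 + (-151 + w)*(-88 + w) (y(w) = 4 + (w - 151)*(w - 88) = 4 + (-151 + w)*(-88 + w))
V = -45859/39470 (V = 45859*(-1/39470) = -45859/39470 ≈ -1.1619)
(J(88, -15) - y(75)) + V = (-152 - (13292 + 75² - 239*75)) - 45859/39470 = (-152 - (13292 + 5625 - 17925)) - 45859/39470 = (-152 - 1*992) - 45859/39470 = (-152 - 992) - 45859/39470 = -1144 - 45859/39470 = -45199539/39470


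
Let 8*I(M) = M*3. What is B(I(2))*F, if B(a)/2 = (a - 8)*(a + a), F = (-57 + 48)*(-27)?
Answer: -21141/4 ≈ -5285.3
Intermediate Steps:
I(M) = 3*M/8 (I(M) = (M*3)/8 = (3*M)/8 = 3*M/8)
F = 243 (F = -9*(-27) = 243)
B(a) = 4*a*(-8 + a) (B(a) = 2*((a - 8)*(a + a)) = 2*((-8 + a)*(2*a)) = 2*(2*a*(-8 + a)) = 4*a*(-8 + a))
B(I(2))*F = (4*((3/8)*2)*(-8 + (3/8)*2))*243 = (4*(3/4)*(-8 + 3/4))*243 = (4*(3/4)*(-29/4))*243 = -87/4*243 = -21141/4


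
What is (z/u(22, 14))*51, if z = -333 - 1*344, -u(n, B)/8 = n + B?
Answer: 11509/96 ≈ 119.89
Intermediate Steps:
u(n, B) = -8*B - 8*n (u(n, B) = -8*(n + B) = -8*(B + n) = -8*B - 8*n)
z = -677 (z = -333 - 344 = -677)
(z/u(22, 14))*51 = -677/(-8*14 - 8*22)*51 = -677/(-112 - 176)*51 = -677/(-288)*51 = -677*(-1/288)*51 = (677/288)*51 = 11509/96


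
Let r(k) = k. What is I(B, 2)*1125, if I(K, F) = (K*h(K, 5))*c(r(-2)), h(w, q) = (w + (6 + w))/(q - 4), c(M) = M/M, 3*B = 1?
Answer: 2500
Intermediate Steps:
B = ⅓ (B = (⅓)*1 = ⅓ ≈ 0.33333)
c(M) = 1
h(w, q) = (6 + 2*w)/(-4 + q)
I(K, F) = K*(6 + 2*K) (I(K, F) = (K*(2*(3 + K)/(-4 + 5)))*1 = (K*(2*(3 + K)/1))*1 = (K*(2*1*(3 + K)))*1 = (K*(6 + 2*K))*1 = K*(6 + 2*K))
I(B, 2)*1125 = (2*(⅓)*(3 + ⅓))*1125 = (2*(⅓)*(10/3))*1125 = (20/9)*1125 = 2500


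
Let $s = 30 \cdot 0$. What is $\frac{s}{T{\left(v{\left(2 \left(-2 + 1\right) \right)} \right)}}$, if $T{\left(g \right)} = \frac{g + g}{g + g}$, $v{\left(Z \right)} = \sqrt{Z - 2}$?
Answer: $0$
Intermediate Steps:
$v{\left(Z \right)} = \sqrt{-2 + Z}$
$T{\left(g \right)} = 1$ ($T{\left(g \right)} = \frac{2 g}{2 g} = 2 g \frac{1}{2 g} = 1$)
$s = 0$
$\frac{s}{T{\left(v{\left(2 \left(-2 + 1\right) \right)} \right)}} = \frac{0}{1} = 0 \cdot 1 = 0$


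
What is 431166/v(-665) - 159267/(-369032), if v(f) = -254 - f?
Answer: 53059836683/50557384 ≈ 1049.5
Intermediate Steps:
431166/v(-665) - 159267/(-369032) = 431166/(-254 - 1*(-665)) - 159267/(-369032) = 431166/(-254 + 665) - 159267*(-1/369032) = 431166/411 + 159267/369032 = 431166*(1/411) + 159267/369032 = 143722/137 + 159267/369032 = 53059836683/50557384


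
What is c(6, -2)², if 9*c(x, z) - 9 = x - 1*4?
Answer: 121/81 ≈ 1.4938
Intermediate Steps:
c(x, z) = 5/9 + x/9 (c(x, z) = 1 + (x - 1*4)/9 = 1 + (x - 4)/9 = 1 + (-4 + x)/9 = 1 + (-4/9 + x/9) = 5/9 + x/9)
c(6, -2)² = (5/9 + (⅑)*6)² = (5/9 + ⅔)² = (11/9)² = 121/81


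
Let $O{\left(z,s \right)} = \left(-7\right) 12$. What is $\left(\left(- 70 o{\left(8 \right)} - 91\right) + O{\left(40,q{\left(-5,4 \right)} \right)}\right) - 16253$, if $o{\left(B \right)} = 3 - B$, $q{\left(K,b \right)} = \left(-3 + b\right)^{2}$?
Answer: $-16078$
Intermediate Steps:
$O{\left(z,s \right)} = -84$
$\left(\left(- 70 o{\left(8 \right)} - 91\right) + O{\left(40,q{\left(-5,4 \right)} \right)}\right) - 16253 = \left(\left(- 70 \left(3 - 8\right) - 91\right) - 84\right) - 16253 = \left(\left(\left(-70\right) \left(-5\right) - 91\right) - 84\right) - 16253 = \left(\left(350 - 91\right) - 84\right) - 16253 = \left(259 - 84\right) - 16253 = 175 - 16253 = -16078$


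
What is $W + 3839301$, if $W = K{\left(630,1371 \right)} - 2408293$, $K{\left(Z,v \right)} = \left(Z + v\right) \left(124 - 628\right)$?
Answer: $422504$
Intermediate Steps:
$K{\left(Z,v \right)} = - 504 Z - 504 v$ ($K{\left(Z,v \right)} = \left(Z + v\right) \left(-504\right) = - 504 Z - 504 v$)
$W = -3416797$ ($W = \left(\left(-504\right) 630 - 690984\right) - 2408293 = \left(-317520 - 690984\right) - 2408293 = -1008504 - 2408293 = -3416797$)
$W + 3839301 = -3416797 + 3839301 = 422504$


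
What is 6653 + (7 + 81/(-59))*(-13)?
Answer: 388211/59 ≈ 6579.8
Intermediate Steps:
6653 + (7 + 81/(-59))*(-13) = 6653 + (7 + 81*(-1/59))*(-13) = 6653 + (7 - 81/59)*(-13) = 6653 + (332/59)*(-13) = 6653 - 4316/59 = 388211/59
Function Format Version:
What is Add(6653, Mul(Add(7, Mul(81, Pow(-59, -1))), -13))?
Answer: Rational(388211, 59) ≈ 6579.8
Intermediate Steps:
Add(6653, Mul(Add(7, Mul(81, Pow(-59, -1))), -13)) = Add(6653, Mul(Add(7, Mul(81, Rational(-1, 59))), -13)) = Add(6653, Mul(Add(7, Rational(-81, 59)), -13)) = Add(6653, Mul(Rational(332, 59), -13)) = Add(6653, Rational(-4316, 59)) = Rational(388211, 59)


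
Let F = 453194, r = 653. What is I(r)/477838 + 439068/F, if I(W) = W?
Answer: 15007093619/15468093898 ≈ 0.97020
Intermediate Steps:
I(r)/477838 + 439068/F = 653/477838 + 439068/453194 = 653*(1/477838) + 439068*(1/453194) = 653/477838 + 31362/32371 = 15007093619/15468093898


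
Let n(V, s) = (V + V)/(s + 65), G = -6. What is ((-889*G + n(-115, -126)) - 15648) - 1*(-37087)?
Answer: 1633383/61 ≈ 26777.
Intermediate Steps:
n(V, s) = 2*V/(65 + s) (n(V, s) = (2*V)/(65 + s) = 2*V/(65 + s))
((-889*G + n(-115, -126)) - 15648) - 1*(-37087) = ((-889*(-6) + 2*(-115)/(65 - 126)) - 15648) - 1*(-37087) = ((5334 + 2*(-115)/(-61)) - 15648) + 37087 = ((5334 + 2*(-115)*(-1/61)) - 15648) + 37087 = ((5334 + 230/61) - 15648) + 37087 = (325604/61 - 15648) + 37087 = -628924/61 + 37087 = 1633383/61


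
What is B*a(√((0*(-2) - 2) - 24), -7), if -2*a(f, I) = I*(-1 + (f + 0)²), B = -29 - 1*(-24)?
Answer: 945/2 ≈ 472.50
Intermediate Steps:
B = -5 (B = -29 + 24 = -5)
a(f, I) = -I*(-1 + f²)/2 (a(f, I) = -I*(-1 + (f + 0)²)/2 = -I*(-1 + f²)/2)
B*a(√((0*(-2) - 2) - 24), -7) = -5*(-7)*(1 - (√((0*(-2) - 2) - 24))²)/2 = -5*(-7)*(1 - (√((0 - 2) - 24))²)/2 = -5*(-7)*(1 - (√(-2 - 24))²)/2 = -5*(-7)*(1 - (√(-26))²)/2 = -5*(-7)*(1 - (I*√26)²)/2 = -5*(-7)*(1 - 1*(-26))/2 = -5*(-7)*(1 + 26)/2 = -5*(-7)*27/2 = -5*(-189/2) = 945/2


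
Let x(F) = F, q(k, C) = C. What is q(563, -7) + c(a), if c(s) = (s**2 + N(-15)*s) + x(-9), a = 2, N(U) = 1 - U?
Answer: 20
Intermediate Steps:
c(s) = -9 + s**2 + 16*s (c(s) = (s**2 + (1 - 1*(-15))*s) - 9 = (s**2 + (1 + 15)*s) - 9 = (s**2 + 16*s) - 9 = -9 + s**2 + 16*s)
q(563, -7) + c(a) = -7 + (-9 + 2**2 + 16*2) = -7 + (-9 + 4 + 32) = -7 + 27 = 20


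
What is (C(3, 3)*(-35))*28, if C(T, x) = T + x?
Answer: -5880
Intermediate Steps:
(C(3, 3)*(-35))*28 = ((3 + 3)*(-35))*28 = (6*(-35))*28 = -210*28 = -5880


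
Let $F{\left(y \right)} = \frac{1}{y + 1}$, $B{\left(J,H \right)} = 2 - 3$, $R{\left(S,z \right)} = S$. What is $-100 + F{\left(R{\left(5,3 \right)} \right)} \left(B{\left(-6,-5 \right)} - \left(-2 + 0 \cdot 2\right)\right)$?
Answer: $- \frac{599}{6} \approx -99.833$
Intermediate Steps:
$B{\left(J,H \right)} = -1$
$F{\left(y \right)} = \frac{1}{1 + y}$
$-100 + F{\left(R{\left(5,3 \right)} \right)} \left(B{\left(-6,-5 \right)} - \left(-2 + 0 \cdot 2\right)\right) = -100 + \frac{-1 - \left(-2 + 0 \cdot 2\right)}{1 + 5} = -100 + \frac{-1 - \left(-2 + 0\right)}{6} = -100 + \frac{-1 - -2}{6} = -100 + \frac{-1 + 2}{6} = -100 + \frac{1}{6} \cdot 1 = -100 + \frac{1}{6} = - \frac{599}{6}$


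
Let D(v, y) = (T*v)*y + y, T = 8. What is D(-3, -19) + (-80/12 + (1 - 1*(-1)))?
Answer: 1297/3 ≈ 432.33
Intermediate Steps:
D(v, y) = y + 8*v*y (D(v, y) = (8*v)*y + y = 8*v*y + y = y + 8*v*y)
D(-3, -19) + (-80/12 + (1 - 1*(-1))) = -19*(1 + 8*(-3)) + (-80/12 + (1 - 1*(-1))) = -19*(1 - 24) + (-80/12 + (1 + 1)) = -19*(-23) + (-10*⅔ + 2) = 437 + (-20/3 + 2) = 437 - 14/3 = 1297/3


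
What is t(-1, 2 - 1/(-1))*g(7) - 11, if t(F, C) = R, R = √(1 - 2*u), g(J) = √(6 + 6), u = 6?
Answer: -11 + 2*I*√33 ≈ -11.0 + 11.489*I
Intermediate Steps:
g(J) = 2*√3 (g(J) = √12 = 2*√3)
R = I*√11 (R = √(1 - 2*6) = √(1 - 12) = √(-11) = I*√11 ≈ 3.3166*I)
t(F, C) = I*√11
t(-1, 2 - 1/(-1))*g(7) - 11 = (I*√11)*(2*√3) - 11 = 2*I*√33 - 11 = -11 + 2*I*√33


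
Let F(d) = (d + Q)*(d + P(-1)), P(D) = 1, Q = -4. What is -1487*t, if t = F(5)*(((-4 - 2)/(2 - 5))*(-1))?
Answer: 17844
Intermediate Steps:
F(d) = (1 + d)*(-4 + d) (F(d) = (d - 4)*(d + 1) = (-4 + d)*(1 + d) = (1 + d)*(-4 + d))
t = -12 (t = (-4 + 5² - 3*5)*(((-4 - 2)/(2 - 5))*(-1)) = (-4 + 25 - 15)*(-6/(-3)*(-1)) = 6*(-6*(-⅓)*(-1)) = 6*(2*(-1)) = 6*(-2) = -12)
-1487*t = -1487*(-12) = 17844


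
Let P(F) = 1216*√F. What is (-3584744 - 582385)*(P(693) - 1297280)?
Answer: 5405933109120 - 15201686592*√77 ≈ 5.2725e+12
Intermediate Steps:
(-3584744 - 582385)*(P(693) - 1297280) = (-3584744 - 582385)*(1216*√693 - 1297280) = -4167129*(1216*(3*√77) - 1297280) = -4167129*(3648*√77 - 1297280) = -4167129*(-1297280 + 3648*√77) = 5405933109120 - 15201686592*√77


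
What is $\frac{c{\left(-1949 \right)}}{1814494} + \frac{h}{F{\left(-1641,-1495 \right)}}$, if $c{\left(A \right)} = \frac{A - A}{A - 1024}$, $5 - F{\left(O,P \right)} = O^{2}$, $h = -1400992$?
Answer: $\frac{350248}{673219} \approx 0.52026$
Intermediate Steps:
$F{\left(O,P \right)} = 5 - O^{2}$
$c{\left(A \right)} = 0$ ($c{\left(A \right)} = \frac{0}{-1024 + A} = 0$)
$\frac{c{\left(-1949 \right)}}{1814494} + \frac{h}{F{\left(-1641,-1495 \right)}} = \frac{0}{1814494} - \frac{1400992}{5 - \left(-1641\right)^{2}} = 0 \cdot \frac{1}{1814494} - \frac{1400992}{5 - 2692881} = 0 - \frac{1400992}{5 - 2692881} = 0 - \frac{1400992}{-2692876} = 0 - - \frac{350248}{673219} = 0 + \frac{350248}{673219} = \frac{350248}{673219}$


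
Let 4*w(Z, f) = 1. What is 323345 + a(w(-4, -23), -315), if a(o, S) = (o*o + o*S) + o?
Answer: 5172265/16 ≈ 3.2327e+5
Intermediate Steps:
w(Z, f) = ¼ (w(Z, f) = (¼)*1 = ¼)
a(o, S) = o + o² + S*o (a(o, S) = (o² + S*o) + o = o + o² + S*o)
323345 + a(w(-4, -23), -315) = 323345 + (1 - 315 + ¼)/4 = 323345 + (¼)*(-1255/4) = 323345 - 1255/16 = 5172265/16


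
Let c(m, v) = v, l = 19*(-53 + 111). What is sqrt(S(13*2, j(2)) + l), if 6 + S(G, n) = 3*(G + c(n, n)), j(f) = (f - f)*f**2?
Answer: sqrt(1174) ≈ 34.264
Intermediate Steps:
l = 1102 (l = 19*58 = 1102)
j(f) = 0 (j(f) = 0*f**2 = 0)
S(G, n) = -6 + 3*G + 3*n (S(G, n) = -6 + 3*(G + n) = -6 + (3*G + 3*n) = -6 + 3*G + 3*n)
sqrt(S(13*2, j(2)) + l) = sqrt((-6 + 3*(13*2) + 3*0) + 1102) = sqrt((-6 + 3*26 + 0) + 1102) = sqrt((-6 + 78 + 0) + 1102) = sqrt(72 + 1102) = sqrt(1174)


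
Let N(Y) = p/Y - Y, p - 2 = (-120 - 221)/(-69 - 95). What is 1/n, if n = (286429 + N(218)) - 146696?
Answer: 35752/4987940949 ≈ 7.1677e-6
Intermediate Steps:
p = 669/164 (p = 2 + (-120 - 221)/(-69 - 95) = 2 - 341/(-164) = 2 - 341*(-1/164) = 2 + 341/164 = 669/164 ≈ 4.0793)
N(Y) = -Y + 669/(164*Y) (N(Y) = 669/(164*Y) - Y = -Y + 669/(164*Y))
n = 4987940949/35752 (n = (286429 + (-1*218 + (669/164)/218)) - 146696 = (286429 + (-218 + (669/164)*(1/218))) - 146696 = (286429 + (-218 + 669/35752)) - 146696 = (286429 - 7793267/35752) - 146696 = 10232616341/35752 - 146696 = 4987940949/35752 ≈ 1.3952e+5)
1/n = 1/(4987940949/35752) = 35752/4987940949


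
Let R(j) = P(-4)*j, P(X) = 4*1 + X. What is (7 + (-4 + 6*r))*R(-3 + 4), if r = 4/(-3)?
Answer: 0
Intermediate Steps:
r = -4/3 (r = 4*(-1/3) = -4/3 ≈ -1.3333)
P(X) = 4 + X
R(j) = 0 (R(j) = (4 - 4)*j = 0*j = 0)
(7 + (-4 + 6*r))*R(-3 + 4) = (7 + (-4 + 6*(-4/3)))*0 = (7 + (-4 - 8))*0 = (7 - 12)*0 = -5*0 = 0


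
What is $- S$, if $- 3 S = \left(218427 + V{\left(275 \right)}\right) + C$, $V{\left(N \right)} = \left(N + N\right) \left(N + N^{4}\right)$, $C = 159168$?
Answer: $1048509290865$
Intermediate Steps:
$V{\left(N \right)} = 2 N \left(N + N^{4}\right)$
$S = -1048509290865$ ($S = - \frac{\left(218427 + 2 \cdot 275^{2} \left(1 + 275^{3}\right)\right) + 159168}{3} = - \frac{\left(218427 + 2 \cdot 75625 \left(1 + 20796875\right)\right) + 159168}{3} = - \frac{\left(218427 + 2 \cdot 75625 \cdot 20796876\right) + 159168}{3} = - \frac{\left(218427 + 3145527495000\right) + 159168}{3} = - \frac{3145527713427 + 159168}{3} = \left(- \frac{1}{3}\right) 3145527872595 = -1048509290865$)
$- S = \left(-1\right) \left(-1048509290865\right) = 1048509290865$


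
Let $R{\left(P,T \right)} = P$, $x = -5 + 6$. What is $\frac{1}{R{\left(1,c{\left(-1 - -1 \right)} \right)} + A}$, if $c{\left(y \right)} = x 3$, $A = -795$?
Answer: $- \frac{1}{794} \approx -0.0012594$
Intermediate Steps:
$x = 1$
$c{\left(y \right)} = 3$ ($c{\left(y \right)} = 1 \cdot 3 = 3$)
$\frac{1}{R{\left(1,c{\left(-1 - -1 \right)} \right)} + A} = \frac{1}{1 - 795} = \frac{1}{-794} = - \frac{1}{794}$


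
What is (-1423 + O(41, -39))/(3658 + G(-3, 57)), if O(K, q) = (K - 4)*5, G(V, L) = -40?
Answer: -619/1809 ≈ -0.34218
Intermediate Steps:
O(K, q) = -20 + 5*K (O(K, q) = (-4 + K)*5 = -20 + 5*K)
(-1423 + O(41, -39))/(3658 + G(-3, 57)) = (-1423 + (-20 + 5*41))/(3658 - 40) = (-1423 + (-20 + 205))/3618 = (-1423 + 185)*(1/3618) = -1238*1/3618 = -619/1809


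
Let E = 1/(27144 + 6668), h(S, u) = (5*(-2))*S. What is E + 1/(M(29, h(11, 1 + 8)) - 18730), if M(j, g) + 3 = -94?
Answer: -14985/636578524 ≈ -2.3540e-5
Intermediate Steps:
h(S, u) = -10*S
E = 1/33812 ≈ 2.9575e-5
M(j, g) = -97 (M(j, g) = -3 - 94 = -97)
E + 1/(M(29, h(11, 1 + 8)) - 18730) = 1/33812 + 1/(-97 - 18730) = 1/33812 + 1/(-18827) = 1/33812 - 1/18827 = -14985/636578524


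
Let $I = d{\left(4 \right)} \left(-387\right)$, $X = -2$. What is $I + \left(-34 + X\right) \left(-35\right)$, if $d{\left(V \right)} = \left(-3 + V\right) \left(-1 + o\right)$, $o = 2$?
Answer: $873$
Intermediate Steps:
$d{\left(V \right)} = -3 + V$ ($d{\left(V \right)} = \left(-3 + V\right) \left(-1 + 2\right) = \left(-3 + V\right) 1 = -3 + V$)
$I = -387$ ($I = \left(-3 + 4\right) \left(-387\right) = 1 \left(-387\right) = -387$)
$I + \left(-34 + X\right) \left(-35\right) = -387 + \left(-34 - 2\right) \left(-35\right) = -387 - -1260 = -387 + 1260 = 873$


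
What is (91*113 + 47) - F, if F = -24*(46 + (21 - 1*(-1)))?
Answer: 11962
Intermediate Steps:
F = -1632 (F = -24*(46 + (21 + 1)) = -24*(46 + 22) = -24*68 = -1632)
(91*113 + 47) - F = (91*113 + 47) - 1*(-1632) = (10283 + 47) + 1632 = 10330 + 1632 = 11962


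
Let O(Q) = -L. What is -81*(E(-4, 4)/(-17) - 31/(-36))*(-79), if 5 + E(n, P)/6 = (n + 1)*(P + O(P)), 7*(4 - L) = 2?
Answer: 8919495/476 ≈ 18738.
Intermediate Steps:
L = 26/7 (L = 4 - ⅐*2 = 4 - 2/7 = 26/7 ≈ 3.7143)
O(Q) = -26/7 (O(Q) = -1*26/7 = -26/7)
E(n, P) = -30 + 6*(1 + n)*(-26/7 + P) (E(n, P) = -30 + 6*((n + 1)*(P - 26/7)) = -30 + 6*((1 + n)*(-26/7 + P)) = -30 + 6*(1 + n)*(-26/7 + P))
-81*(E(-4, 4)/(-17) - 31/(-36))*(-79) = -81*((-366/7 + 6*4 - 156/7*(-4) + 6*4*(-4))/(-17) - 31/(-36))*(-79) = -81*((-366/7 + 24 + 624/7 - 96)*(-1/17) - 31*(-1/36))*(-79) = -81*(-246/7*(-1/17) + 31/36)*(-79) = -81*(246/119 + 31/36)*(-79) = -81*12545/4284*(-79) = -112905/476*(-79) = 8919495/476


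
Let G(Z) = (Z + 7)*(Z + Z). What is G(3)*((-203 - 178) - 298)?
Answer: -40740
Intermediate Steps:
G(Z) = 2*Z*(7 + Z) (G(Z) = (7 + Z)*(2*Z) = 2*Z*(7 + Z))
G(3)*((-203 - 178) - 298) = (2*3*(7 + 3))*((-203 - 178) - 298) = (2*3*10)*(-381 - 298) = 60*(-679) = -40740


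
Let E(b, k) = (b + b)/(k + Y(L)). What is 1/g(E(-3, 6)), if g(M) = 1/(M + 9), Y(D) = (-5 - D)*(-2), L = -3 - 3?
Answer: 15/2 ≈ 7.5000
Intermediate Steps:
L = -6
Y(D) = 10 + 2*D
E(b, k) = 2*b/(-2 + k) (E(b, k) = (b + b)/(k + (10 + 2*(-6))) = (2*b)/(k + (10 - 12)) = (2*b)/(k - 2) = (2*b)/(-2 + k) = 2*b/(-2 + k))
g(M) = 1/(9 + M)
1/g(E(-3, 6)) = 1/(1/(9 + 2*(-3)/(-2 + 6))) = 1/(1/(9 + 2*(-3)/4)) = 1/(1/(9 + 2*(-3)*(¼))) = 1/(1/(9 - 3/2)) = 1/(1/(15/2)) = 1/(2/15) = 15/2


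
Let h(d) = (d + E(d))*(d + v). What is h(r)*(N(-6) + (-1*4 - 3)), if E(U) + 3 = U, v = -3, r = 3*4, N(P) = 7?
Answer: 0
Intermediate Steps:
r = 12
E(U) = -3 + U
h(d) = (-3 + d)*(-3 + 2*d) (h(d) = (d + (-3 + d))*(d - 3) = (-3 + 2*d)*(-3 + d) = (-3 + d)*(-3 + 2*d))
h(r)*(N(-6) + (-1*4 - 3)) = (9 - 9*12 + 2*12**2)*(7 + (-1*4 - 3)) = (9 - 108 + 2*144)*(7 + (-4 - 3)) = (9 - 108 + 288)*(7 - 7) = 189*0 = 0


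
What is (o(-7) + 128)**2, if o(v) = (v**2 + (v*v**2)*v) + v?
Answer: 6610041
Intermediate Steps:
o(v) = v + v**2 + v**4 (o(v) = (v**2 + v**3*v) + v = (v**2 + v**4) + v = v + v**2 + v**4)
(o(-7) + 128)**2 = (-7*(1 - 7 + (-7)**3) + 128)**2 = (-7*(1 - 7 - 343) + 128)**2 = (-7*(-349) + 128)**2 = (2443 + 128)**2 = 2571**2 = 6610041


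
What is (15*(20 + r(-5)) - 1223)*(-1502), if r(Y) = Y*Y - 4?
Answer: 913216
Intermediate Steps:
r(Y) = -4 + Y² (r(Y) = Y² - 4 = -4 + Y²)
(15*(20 + r(-5)) - 1223)*(-1502) = (15*(20 + (-4 + (-5)²)) - 1223)*(-1502) = (15*(20 + (-4 + 25)) - 1223)*(-1502) = (15*(20 + 21) - 1223)*(-1502) = (15*41 - 1223)*(-1502) = (615 - 1223)*(-1502) = -608*(-1502) = 913216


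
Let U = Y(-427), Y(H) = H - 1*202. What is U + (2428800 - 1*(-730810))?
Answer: 3158981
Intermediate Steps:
Y(H) = -202 + H (Y(H) = H - 202 = -202 + H)
U = -629 (U = -202 - 427 = -629)
U + (2428800 - 1*(-730810)) = -629 + (2428800 - 1*(-730810)) = -629 + (2428800 + 730810) = -629 + 3159610 = 3158981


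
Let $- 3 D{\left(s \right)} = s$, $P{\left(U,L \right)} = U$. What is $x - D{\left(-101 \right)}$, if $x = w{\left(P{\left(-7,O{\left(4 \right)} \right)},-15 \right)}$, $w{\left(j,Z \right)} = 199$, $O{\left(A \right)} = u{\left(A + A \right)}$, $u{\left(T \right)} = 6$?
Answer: $\frac{496}{3} \approx 165.33$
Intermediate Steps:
$O{\left(A \right)} = 6$
$D{\left(s \right)} = - \frac{s}{3}$
$x = 199$
$x - D{\left(-101 \right)} = 199 - \left(- \frac{1}{3}\right) \left(-101\right) = 199 - \frac{101}{3} = \frac{496}{3}$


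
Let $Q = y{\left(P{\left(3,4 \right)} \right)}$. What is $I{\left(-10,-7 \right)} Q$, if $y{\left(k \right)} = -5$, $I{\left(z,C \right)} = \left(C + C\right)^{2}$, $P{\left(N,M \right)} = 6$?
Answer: $-980$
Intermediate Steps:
$I{\left(z,C \right)} = 4 C^{2}$ ($I{\left(z,C \right)} = \left(2 C\right)^{2} = 4 C^{2}$)
$Q = -5$
$I{\left(-10,-7 \right)} Q = 4 \left(-7\right)^{2} \left(-5\right) = 4 \cdot 49 \left(-5\right) = 196 \left(-5\right) = -980$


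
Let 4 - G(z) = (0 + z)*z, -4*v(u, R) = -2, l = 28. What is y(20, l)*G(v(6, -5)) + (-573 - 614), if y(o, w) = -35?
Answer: -5273/4 ≈ -1318.3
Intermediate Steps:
v(u, R) = ½ (v(u, R) = -¼*(-2) = ½)
G(z) = 4 - z² (G(z) = 4 - (0 + z)*z = 4 - z*z = 4 - z²)
y(20, l)*G(v(6, -5)) + (-573 - 614) = -35*(4 - (½)²) + (-573 - 614) = -35*(4 - 1*¼) - 1187 = -35*(4 - ¼) - 1187 = -35*15/4 - 1187 = -525/4 - 1187 = -5273/4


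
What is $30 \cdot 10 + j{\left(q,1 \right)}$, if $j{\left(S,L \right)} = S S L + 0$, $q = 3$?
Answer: $309$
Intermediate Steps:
$j{\left(S,L \right)} = L S^{2}$ ($j{\left(S,L \right)} = S^{2} L + 0 = L S^{2} + 0 = L S^{2}$)
$30 \cdot 10 + j{\left(q,1 \right)} = 30 \cdot 10 + 1 \cdot 3^{2} = 300 + 1 \cdot 9 = 300 + 9 = 309$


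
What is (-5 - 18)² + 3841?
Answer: 4370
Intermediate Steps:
(-5 - 18)² + 3841 = (-23)² + 3841 = 529 + 3841 = 4370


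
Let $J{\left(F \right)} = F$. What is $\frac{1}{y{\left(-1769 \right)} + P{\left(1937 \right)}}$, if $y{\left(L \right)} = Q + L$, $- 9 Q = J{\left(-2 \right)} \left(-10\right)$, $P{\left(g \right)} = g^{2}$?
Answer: $\frac{9}{33751780} \approx 2.6665 \cdot 10^{-7}$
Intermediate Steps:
$Q = - \frac{20}{9}$ ($Q = - \frac{\left(-2\right) \left(-10\right)}{9} = \left(- \frac{1}{9}\right) 20 = - \frac{20}{9} \approx -2.2222$)
$y{\left(L \right)} = - \frac{20}{9} + L$
$\frac{1}{y{\left(-1769 \right)} + P{\left(1937 \right)}} = \frac{1}{\left(- \frac{20}{9} - 1769\right) + 1937^{2}} = \frac{1}{- \frac{15941}{9} + 3751969} = \frac{1}{\frac{33751780}{9}} = \frac{9}{33751780}$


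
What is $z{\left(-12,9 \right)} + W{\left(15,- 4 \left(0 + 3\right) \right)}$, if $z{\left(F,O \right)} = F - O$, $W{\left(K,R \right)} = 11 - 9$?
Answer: $-19$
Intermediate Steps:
$W{\left(K,R \right)} = 2$
$z{\left(-12,9 \right)} + W{\left(15,- 4 \left(0 + 3\right) \right)} = \left(-12 - 9\right) + 2 = -21 + 2 = -19$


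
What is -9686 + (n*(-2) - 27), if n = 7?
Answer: -9727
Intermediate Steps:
-9686 + (n*(-2) - 27) = -9686 + (7*(-2) - 27) = -9686 + (-14 - 27) = -9686 - 41 = -9727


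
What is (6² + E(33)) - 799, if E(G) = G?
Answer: -730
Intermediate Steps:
(6² + E(33)) - 799 = (6² + 33) - 799 = (36 + 33) - 799 = 69 - 799 = -730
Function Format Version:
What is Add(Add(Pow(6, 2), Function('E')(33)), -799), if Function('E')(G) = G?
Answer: -730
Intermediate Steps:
Add(Add(Pow(6, 2), Function('E')(33)), -799) = Add(Add(Pow(6, 2), 33), -799) = Add(Add(36, 33), -799) = Add(69, -799) = -730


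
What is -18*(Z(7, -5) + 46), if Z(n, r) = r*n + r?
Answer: -108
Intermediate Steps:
Z(n, r) = r + n*r (Z(n, r) = n*r + r = r + n*r)
-18*(Z(7, -5) + 46) = -18*(-5*(1 + 7) + 46) = -18*(-5*8 + 46) = -18*(-40 + 46) = -18*6 = -108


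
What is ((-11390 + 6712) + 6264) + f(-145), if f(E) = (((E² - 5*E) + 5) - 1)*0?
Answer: 1586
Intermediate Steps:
f(E) = 0 (f(E) = ((5 + E² - 5*E) - 1)*0 = (4 + E² - 5*E)*0 = 0)
((-11390 + 6712) + 6264) + f(-145) = ((-11390 + 6712) + 6264) + 0 = (-4678 + 6264) + 0 = 1586 + 0 = 1586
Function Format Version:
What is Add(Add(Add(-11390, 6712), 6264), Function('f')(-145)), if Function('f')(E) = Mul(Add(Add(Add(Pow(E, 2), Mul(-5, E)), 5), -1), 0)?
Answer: 1586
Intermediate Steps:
Function('f')(E) = 0 (Function('f')(E) = Mul(Add(Add(5, Pow(E, 2), Mul(-5, E)), -1), 0) = Mul(Add(4, Pow(E, 2), Mul(-5, E)), 0) = 0)
Add(Add(Add(-11390, 6712), 6264), Function('f')(-145)) = Add(Add(Add(-11390, 6712), 6264), 0) = Add(Add(-4678, 6264), 0) = Add(1586, 0) = 1586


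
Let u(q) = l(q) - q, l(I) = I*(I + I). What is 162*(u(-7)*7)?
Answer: 119070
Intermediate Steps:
l(I) = 2*I² (l(I) = I*(2*I) = 2*I²)
u(q) = -q + 2*q² (u(q) = 2*q² - q = -q + 2*q²)
162*(u(-7)*7) = 162*(-7*(-1 + 2*(-7))*7) = 162*(-7*(-1 - 14)*7) = 162*(-7*(-15)*7) = 162*(105*7) = 162*735 = 119070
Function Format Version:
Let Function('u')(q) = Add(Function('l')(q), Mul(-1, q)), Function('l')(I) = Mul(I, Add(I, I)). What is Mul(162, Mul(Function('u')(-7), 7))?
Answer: 119070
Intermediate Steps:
Function('l')(I) = Mul(2, Pow(I, 2)) (Function('l')(I) = Mul(I, Mul(2, I)) = Mul(2, Pow(I, 2)))
Function('u')(q) = Add(Mul(-1, q), Mul(2, Pow(q, 2))) (Function('u')(q) = Add(Mul(2, Pow(q, 2)), Mul(-1, q)) = Add(Mul(-1, q), Mul(2, Pow(q, 2))))
Mul(162, Mul(Function('u')(-7), 7)) = Mul(162, Mul(Mul(-7, Add(-1, Mul(2, -7))), 7)) = Mul(162, Mul(Mul(-7, Add(-1, -14)), 7)) = Mul(162, Mul(Mul(-7, -15), 7)) = Mul(162, Mul(105, 7)) = Mul(162, 735) = 119070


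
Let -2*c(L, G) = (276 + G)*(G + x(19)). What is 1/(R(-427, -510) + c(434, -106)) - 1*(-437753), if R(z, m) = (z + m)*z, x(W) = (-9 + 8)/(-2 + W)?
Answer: 179090880843/409114 ≈ 4.3775e+5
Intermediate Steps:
x(W) = -1/(-2 + W)
R(z, m) = z*(m + z) (R(z, m) = (m + z)*z = z*(m + z))
c(L, G) = -(276 + G)*(-1/17 + G)/2 (c(L, G) = -(276 + G)*(G - 1/(-2 + 19))/2 = -(276 + G)*(G - 1/17)/2 = -(276 + G)*(-1/17 + G)/2)
1/(R(-427, -510) + c(434, -106)) - 1*(-437753) = 1/(-427*(-510 - 427) + (138/17 - 4691/34*(-106) - ½*(-106)²)) - 1*(-437753) = 1/(-427*(-937) + (138/17 + 248623/17 - ½*11236)) + 437753 = 1/(400099 + (138/17 + 248623/17 - 5618)) + 437753 = 1/(400099 + 9015) + 437753 = 1/409114 + 437753 = 179090880843/409114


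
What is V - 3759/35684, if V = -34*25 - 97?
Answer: -33796507/35684 ≈ -947.11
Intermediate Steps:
V = -947 (V = -850 - 97 = -947)
V - 3759/35684 = -947 - 3759/35684 = -33796507/35684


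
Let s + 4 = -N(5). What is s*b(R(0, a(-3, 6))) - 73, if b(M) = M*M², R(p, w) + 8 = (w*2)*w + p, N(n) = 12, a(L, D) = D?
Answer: -4194377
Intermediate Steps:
R(p, w) = -8 + p + 2*w² (R(p, w) = -8 + ((w*2)*w + p) = -8 + ((2*w)*w + p) = -8 + (2*w² + p) = -8 + (p + 2*w²) = -8 + p + 2*w²)
s = -16 (s = -4 - 1*12 = -4 - 12 = -16)
b(M) = M³
s*b(R(0, a(-3, 6))) - 73 = -16*(-8 + 0 + 2*6²)³ - 73 = -16*(-8 + 0 + 2*36)³ - 73 = -16*(-8 + 0 + 72)³ - 73 = -16*64³ - 73 = -16*262144 - 73 = -4194304 - 73 = -4194377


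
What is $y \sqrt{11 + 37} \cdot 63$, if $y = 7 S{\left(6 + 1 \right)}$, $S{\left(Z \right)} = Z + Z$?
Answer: $24696 \sqrt{3} \approx 42775.0$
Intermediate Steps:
$S{\left(Z \right)} = 2 Z$
$y = 98$ ($y = 7 \cdot 2 \left(6 + 1\right) = 7 \cdot 2 \cdot 7 = 7 \cdot 14 = 98$)
$y \sqrt{11 + 37} \cdot 63 = 98 \sqrt{11 + 37} \cdot 63 = 98 \sqrt{48} \cdot 63 = 98 \cdot 4 \sqrt{3} \cdot 63 = 392 \sqrt{3} \cdot 63 = 24696 \sqrt{3}$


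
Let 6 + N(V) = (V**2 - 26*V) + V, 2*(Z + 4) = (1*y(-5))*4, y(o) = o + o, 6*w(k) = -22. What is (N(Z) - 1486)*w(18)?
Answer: 3476/3 ≈ 1158.7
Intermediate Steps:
w(k) = -11/3 (w(k) = (1/6)*(-22) = -11/3)
y(o) = 2*o
Z = -24 (Z = -4 + ((1*(2*(-5)))*4)/2 = -4 + ((1*(-10))*4)/2 = -4 + (-10*4)/2 = -4 + (1/2)*(-40) = -4 - 20 = -24)
N(V) = -6 + V**2 - 25*V (N(V) = -6 + ((V**2 - 26*V) + V) = -6 + (V**2 - 25*V) = -6 + V**2 - 25*V)
(N(Z) - 1486)*w(18) = ((-6 + (-24)**2 - 25*(-24)) - 1486)*(-11/3) = ((-6 + 576 + 600) - 1486)*(-11/3) = (1170 - 1486)*(-11/3) = -316*(-11/3) = 3476/3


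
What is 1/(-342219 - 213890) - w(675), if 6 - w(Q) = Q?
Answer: 372036920/556109 ≈ 669.00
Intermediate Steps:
w(Q) = 6 - Q
1/(-342219 - 213890) - w(675) = 1/(-342219 - 213890) - (6 - 1*675) = 1/(-556109) - (6 - 675) = -1/556109 - 1*(-669) = -1/556109 + 669 = 372036920/556109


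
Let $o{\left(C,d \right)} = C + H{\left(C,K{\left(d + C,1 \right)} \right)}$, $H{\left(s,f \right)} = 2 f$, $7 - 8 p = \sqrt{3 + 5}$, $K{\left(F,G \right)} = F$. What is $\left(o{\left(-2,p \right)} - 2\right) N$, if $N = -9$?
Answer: $\frac{225}{4} + \frac{9 \sqrt{2}}{2} \approx 62.614$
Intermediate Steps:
$p = \frac{7}{8} - \frac{\sqrt{2}}{4}$ ($p = \frac{7}{8} - \frac{\sqrt{3 + 5}}{8} = \frac{7}{8} - \frac{\sqrt{8}}{8} = \frac{7}{8} - \frac{2 \sqrt{2}}{8} = \frac{7}{8} - \frac{\sqrt{2}}{4} \approx 0.52145$)
$o{\left(C,d \right)} = 2 d + 3 C$ ($o{\left(C,d \right)} = C + 2 \left(d + C\right) = C + 2 \left(C + d\right) = C + \left(2 C + 2 d\right) = 2 d + 3 C$)
$\left(o{\left(-2,p \right)} - 2\right) N = \left(\left(2 \left(\frac{7}{8} - \frac{\sqrt{2}}{4}\right) + 3 \left(-2\right)\right) - 2\right) \left(-9\right) = \left(\left(\left(\frac{7}{4} - \frac{\sqrt{2}}{2}\right) - 6\right) - 2\right) \left(-9\right) = \left(\left(- \frac{17}{4} - \frac{\sqrt{2}}{2}\right) - 2\right) \left(-9\right) = \left(- \frac{25}{4} - \frac{\sqrt{2}}{2}\right) \left(-9\right) = \frac{225}{4} + \frac{9 \sqrt{2}}{2}$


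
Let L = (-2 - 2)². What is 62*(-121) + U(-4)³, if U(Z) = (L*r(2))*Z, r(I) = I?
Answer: -2104654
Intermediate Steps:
L = 16 (L = (-4)² = 16)
U(Z) = 32*Z (U(Z) = (16*2)*Z = 32*Z)
62*(-121) + U(-4)³ = 62*(-121) + (32*(-4))³ = -7502 + (-128)³ = -7502 - 2097152 = -2104654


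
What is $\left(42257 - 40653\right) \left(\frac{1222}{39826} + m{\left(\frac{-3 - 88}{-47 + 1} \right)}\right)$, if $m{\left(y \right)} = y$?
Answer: $\frac{1475831578}{457999} \approx 3222.3$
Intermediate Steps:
$\left(42257 - 40653\right) \left(\frac{1222}{39826} + m{\left(\frac{-3 - 88}{-47 + 1} \right)}\right) = \left(42257 - 40653\right) \left(\frac{1222}{39826} + \frac{-3 - 88}{-47 + 1}\right) = 1604 \left(1222 \cdot \frac{1}{39826} - \frac{91}{-46}\right) = 1604 \left(\frac{611}{19913} - - \frac{91}{46}\right) = 1604 \left(\frac{611}{19913} + \frac{91}{46}\right) = 1604 \cdot \frac{1840189}{915998} = \frac{1475831578}{457999}$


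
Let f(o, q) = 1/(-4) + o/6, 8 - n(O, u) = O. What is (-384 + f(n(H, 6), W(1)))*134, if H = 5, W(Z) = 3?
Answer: -102845/2 ≈ -51423.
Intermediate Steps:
n(O, u) = 8 - O
f(o, q) = -1/4 + o/6 (f(o, q) = 1*(-1/4) + o*(1/6) = -1/4 + o/6)
(-384 + f(n(H, 6), W(1)))*134 = (-384 + (-1/4 + (8 - 1*5)/6))*134 = (-384 + (-1/4 + (8 - 5)/6))*134 = (-384 + (-1/4 + (1/6)*3))*134 = (-384 + (-1/4 + 1/2))*134 = (-384 + 1/4)*134 = -1535/4*134 = -102845/2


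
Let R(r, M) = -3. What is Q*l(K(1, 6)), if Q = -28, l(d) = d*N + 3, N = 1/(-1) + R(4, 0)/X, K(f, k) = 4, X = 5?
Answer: 476/5 ≈ 95.200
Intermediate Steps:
N = -8/5 (N = 1/(-1) - 3/5 = 1*(-1) - 3*1/5 = -1 - 3/5 = -8/5 ≈ -1.6000)
l(d) = 3 - 8*d/5 (l(d) = d*(-8/5) + 3 = -8*d/5 + 3 = 3 - 8*d/5)
Q*l(K(1, 6)) = -28*(3 - 8/5*4) = -28*(3 - 32/5) = -28*(-17/5) = 476/5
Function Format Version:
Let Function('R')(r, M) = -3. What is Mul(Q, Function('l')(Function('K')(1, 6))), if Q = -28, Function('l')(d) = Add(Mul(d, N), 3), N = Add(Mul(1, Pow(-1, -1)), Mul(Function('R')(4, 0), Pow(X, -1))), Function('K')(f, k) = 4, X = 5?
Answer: Rational(476, 5) ≈ 95.200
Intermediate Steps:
N = Rational(-8, 5) (N = Add(Mul(1, Pow(-1, -1)), Mul(-3, Pow(5, -1))) = Add(Mul(1, -1), Mul(-3, Rational(1, 5))) = Add(-1, Rational(-3, 5)) = Rational(-8, 5) ≈ -1.6000)
Function('l')(d) = Add(3, Mul(Rational(-8, 5), d)) (Function('l')(d) = Add(Mul(d, Rational(-8, 5)), 3) = Add(Mul(Rational(-8, 5), d), 3) = Add(3, Mul(Rational(-8, 5), d)))
Mul(Q, Function('l')(Function('K')(1, 6))) = Mul(-28, Add(3, Mul(Rational(-8, 5), 4))) = Mul(-28, Add(3, Rational(-32, 5))) = Mul(-28, Rational(-17, 5)) = Rational(476, 5)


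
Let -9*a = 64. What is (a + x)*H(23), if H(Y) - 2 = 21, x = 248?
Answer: 49864/9 ≈ 5540.4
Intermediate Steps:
H(Y) = 23 (H(Y) = 2 + 21 = 23)
a = -64/9 (a = -⅑*64 = -64/9 ≈ -7.1111)
(a + x)*H(23) = (-64/9 + 248)*23 = (2168/9)*23 = 49864/9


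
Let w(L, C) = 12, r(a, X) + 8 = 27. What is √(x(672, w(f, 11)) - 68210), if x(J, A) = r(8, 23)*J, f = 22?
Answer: I*√55442 ≈ 235.46*I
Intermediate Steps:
r(a, X) = 19 (r(a, X) = -8 + 27 = 19)
x(J, A) = 19*J
√(x(672, w(f, 11)) - 68210) = √(19*672 - 68210) = √(12768 - 68210) = √(-55442) = I*√55442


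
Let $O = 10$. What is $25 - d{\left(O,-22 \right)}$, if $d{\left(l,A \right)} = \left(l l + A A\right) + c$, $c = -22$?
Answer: $-537$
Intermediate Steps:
$d{\left(l,A \right)} = -22 + A^{2} + l^{2}$ ($d{\left(l,A \right)} = \left(l l + A A\right) - 22 = \left(l^{2} + A^{2}\right) - 22 = \left(A^{2} + l^{2}\right) - 22 = -22 + A^{2} + l^{2}$)
$25 - d{\left(O,-22 \right)} = 25 - \left(-22 + \left(-22\right)^{2} + 10^{2}\right) = 25 - \left(-22 + 484 + 100\right) = 25 - 562 = -537$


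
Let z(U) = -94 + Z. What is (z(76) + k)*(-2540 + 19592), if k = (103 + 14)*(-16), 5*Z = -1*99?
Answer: -169309308/5 ≈ -3.3862e+7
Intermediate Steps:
Z = -99/5 (Z = (-1*99)/5 = (1/5)*(-99) = -99/5 ≈ -19.800)
k = -1872 (k = 117*(-16) = -1872)
z(U) = -569/5 (z(U) = -94 - 99/5 = -569/5)
(z(76) + k)*(-2540 + 19592) = (-569/5 - 1872)*(-2540 + 19592) = -9929/5*17052 = -169309308/5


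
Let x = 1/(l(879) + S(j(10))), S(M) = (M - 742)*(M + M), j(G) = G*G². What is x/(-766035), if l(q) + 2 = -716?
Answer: -1/394724046870 ≈ -2.5334e-12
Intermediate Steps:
l(q) = -718 (l(q) = -2 - 716 = -718)
j(G) = G³
S(M) = 2*M*(-742 + M) (S(M) = (-742 + M)*(2*M) = 2*M*(-742 + M))
x = 1/515282 (x = 1/(-718 + 2*10³*(-742 + 10³)) = 1/(-718 + 2*1000*(-742 + 1000)) = 1/(-718 + 2*1000*258) = 1/(-718 + 516000) = 1/515282 ≈ 1.9407e-6)
x/(-766035) = (1/515282)/(-766035) = (1/515282)*(-1/766035) = -1/394724046870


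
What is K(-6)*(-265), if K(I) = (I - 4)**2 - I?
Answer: -28090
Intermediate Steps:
K(I) = (-4 + I)**2 - I
K(-6)*(-265) = ((-4 - 6)**2 - 1*(-6))*(-265) = ((-10)**2 + 6)*(-265) = (100 + 6)*(-265) = 106*(-265) = -28090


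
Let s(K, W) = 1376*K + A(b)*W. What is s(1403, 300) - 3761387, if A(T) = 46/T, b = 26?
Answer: -23794267/13 ≈ -1.8303e+6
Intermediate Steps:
s(K, W) = 1376*K + 23*W/13 (s(K, W) = 1376*K + (46/26)*W = 1376*K + (46*(1/26))*W = 1376*K + 23*W/13)
s(1403, 300) - 3761387 = (1376*1403 + (23/13)*300) - 3761387 = (1930528 + 6900/13) - 3761387 = 25103764/13 - 3761387 = -23794267/13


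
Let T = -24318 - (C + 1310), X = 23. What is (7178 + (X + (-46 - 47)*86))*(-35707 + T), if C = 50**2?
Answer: 50876495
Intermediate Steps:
C = 2500
T = -28128 (T = -24318 - (2500 + 1310) = -24318 - 1*3810 = -24318 - 3810 = -28128)
(7178 + (X + (-46 - 47)*86))*(-35707 + T) = (7178 + (23 + (-46 - 47)*86))*(-35707 - 28128) = (7178 + (23 - 93*86))*(-63835) = (7178 + (23 - 7998))*(-63835) = (7178 - 7975)*(-63835) = -797*(-63835) = 50876495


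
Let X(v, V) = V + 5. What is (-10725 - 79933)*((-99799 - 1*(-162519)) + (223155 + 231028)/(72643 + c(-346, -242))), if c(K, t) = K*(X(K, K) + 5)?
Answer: -1074134066916654/188899 ≈ -5.6863e+9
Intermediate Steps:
X(v, V) = 5 + V
c(K, t) = K*(10 + K) (c(K, t) = K*((5 + K) + 5) = K*(10 + K))
(-10725 - 79933)*((-99799 - 1*(-162519)) + (223155 + 231028)/(72643 + c(-346, -242))) = (-10725 - 79933)*((-99799 - 1*(-162519)) + (223155 + 231028)/(72643 - 346*(10 - 346))) = -90658*((-99799 + 162519) + 454183/(72643 - 346*(-336))) = -90658*(62720 + 454183/(72643 + 116256)) = -90658*(62720 + 454183/188899) = -90658*11848199463/188899 = -1074134066916654/188899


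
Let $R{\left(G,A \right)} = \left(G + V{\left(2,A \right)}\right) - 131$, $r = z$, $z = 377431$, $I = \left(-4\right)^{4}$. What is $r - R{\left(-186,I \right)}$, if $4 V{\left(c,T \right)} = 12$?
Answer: $377745$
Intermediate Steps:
$I = 256$
$V{\left(c,T \right)} = 3$ ($V{\left(c,T \right)} = \frac{1}{4} \cdot 12 = 3$)
$r = 377431$
$R{\left(G,A \right)} = -128 + G$ ($R{\left(G,A \right)} = \left(G + 3\right) - 131 = \left(3 + G\right) - 131 = -128 + G$)
$r - R{\left(-186,I \right)} = 377431 - \left(-128 - 186\right) = 377431 - -314 = 377431 + 314 = 377745$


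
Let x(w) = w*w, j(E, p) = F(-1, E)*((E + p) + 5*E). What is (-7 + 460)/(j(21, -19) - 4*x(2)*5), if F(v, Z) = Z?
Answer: 453/2167 ≈ 0.20904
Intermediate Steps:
j(E, p) = E*(p + 6*E) (j(E, p) = E*((E + p) + 5*E) = E*(p + 6*E))
x(w) = w²
(-7 + 460)/(j(21, -19) - 4*x(2)*5) = (-7 + 460)/(21*(-19 + 6*21) - 4*2²*5) = 453/(21*(-19 + 126) - 4*4*5) = 453/(21*107 - 16*5) = 453/(2247 - 80) = 453/2167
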